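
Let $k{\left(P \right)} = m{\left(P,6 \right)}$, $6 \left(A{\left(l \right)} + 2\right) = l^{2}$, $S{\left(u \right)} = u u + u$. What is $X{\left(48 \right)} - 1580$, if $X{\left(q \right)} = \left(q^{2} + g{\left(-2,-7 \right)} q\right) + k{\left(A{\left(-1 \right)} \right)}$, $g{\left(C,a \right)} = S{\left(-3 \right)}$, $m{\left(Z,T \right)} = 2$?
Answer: $1014$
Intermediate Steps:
$S{\left(u \right)} = u + u^{2}$ ($S{\left(u \right)} = u^{2} + u = u + u^{2}$)
$A{\left(l \right)} = -2 + \frac{l^{2}}{6}$
$g{\left(C,a \right)} = 6$ ($g{\left(C,a \right)} = - 3 \left(1 - 3\right) = \left(-3\right) \left(-2\right) = 6$)
$k{\left(P \right)} = 2$
$X{\left(q \right)} = 2 + q^{2} + 6 q$ ($X{\left(q \right)} = \left(q^{2} + 6 q\right) + 2 = 2 + q^{2} + 6 q$)
$X{\left(48 \right)} - 1580 = \left(2 + 48^{2} + 6 \cdot 48\right) - 1580 = \left(2 + 2304 + 288\right) - 1580 = 2594 - 1580 = 1014$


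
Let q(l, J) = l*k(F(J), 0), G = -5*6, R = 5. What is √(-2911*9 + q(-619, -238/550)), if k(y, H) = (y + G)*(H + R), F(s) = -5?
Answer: √82126 ≈ 286.58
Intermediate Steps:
G = -30
k(y, H) = (-30 + y)*(5 + H) (k(y, H) = (y - 30)*(H + 5) = (-30 + y)*(5 + H))
q(l, J) = -175*l (q(l, J) = l*(-150 - 30*0 + 5*(-5) + 0*(-5)) = l*(-150 + 0 - 25 + 0) = l*(-175) = -175*l)
√(-2911*9 + q(-619, -238/550)) = √(-2911*9 - 175*(-619)) = √(-26199 + 108325) = √82126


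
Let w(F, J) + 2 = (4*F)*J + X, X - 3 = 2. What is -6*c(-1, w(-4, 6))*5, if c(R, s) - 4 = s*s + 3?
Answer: -259680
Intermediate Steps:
X = 5 (X = 3 + 2 = 5)
w(F, J) = 3 + 4*F*J (w(F, J) = -2 + ((4*F)*J + 5) = -2 + (4*F*J + 5) = -2 + (5 + 4*F*J) = 3 + 4*F*J)
c(R, s) = 7 + s² (c(R, s) = 4 + (s*s + 3) = 4 + (s² + 3) = 4 + (3 + s²) = 7 + s²)
-6*c(-1, w(-4, 6))*5 = -6*(7 + (3 + 4*(-4)*6)²)*5 = -6*(7 + (3 - 96)²)*5 = -6*(7 + (-93)²)*5 = -6*(7 + 8649)*5 = -6*8656*5 = -51936*5 = -259680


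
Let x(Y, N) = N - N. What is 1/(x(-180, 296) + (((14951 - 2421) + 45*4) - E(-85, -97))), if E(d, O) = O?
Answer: 1/12807 ≈ 7.8082e-5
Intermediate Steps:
x(Y, N) = 0
1/(x(-180, 296) + (((14951 - 2421) + 45*4) - E(-85, -97))) = 1/(0 + (((14951 - 2421) + 45*4) - 1*(-97))) = 1/(0 + ((12530 + 180) + 97)) = 1/(0 + (12710 + 97)) = 1/(0 + 12807) = 1/12807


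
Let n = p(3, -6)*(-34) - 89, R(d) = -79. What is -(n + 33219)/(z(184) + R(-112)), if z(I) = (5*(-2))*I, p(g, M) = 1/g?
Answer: 99356/5757 ≈ 17.258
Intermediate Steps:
n = -301/3 (n = -34/3 - 89 = -301/3 ≈ -100.33)
z(I) = -10*I
-(n + 33219)/(z(184) + R(-112)) = -(-301/3 + 33219)/(-10*184 - 79) = -99356/(3*(-1840 - 79)) = -99356/(3*(-1919)) = -99356*(-1)/(3*1919) = -1*(-99356/5757) = 99356/5757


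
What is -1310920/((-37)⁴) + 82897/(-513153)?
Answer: -22380131221/25992738909 ≈ -0.86101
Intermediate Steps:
-1310920/((-37)⁴) + 82897/(-513153) = -1310920/1874161 + 82897*(-1/513153) = -1310920*1/1874161 - 82897/513153 = -1310920/1874161 - 82897/513153 = -22380131221/25992738909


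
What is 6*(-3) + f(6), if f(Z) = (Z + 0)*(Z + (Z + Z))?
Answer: 90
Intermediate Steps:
f(Z) = 3*Z² (f(Z) = Z*(Z + 2*Z) = Z*(3*Z) = 3*Z²)
6*(-3) + f(6) = 6*(-3) + 3*6² = -18 + 3*36 = -18 + 108 = 90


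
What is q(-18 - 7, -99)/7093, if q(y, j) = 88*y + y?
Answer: -2225/7093 ≈ -0.31369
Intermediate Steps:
q(y, j) = 89*y
q(-18 - 7, -99)/7093 = (89*(-18 - 7))/7093 = (89*(-25))*(1/7093) = -2225*1/7093 = -2225/7093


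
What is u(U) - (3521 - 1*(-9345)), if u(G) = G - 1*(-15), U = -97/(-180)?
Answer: -2313083/180 ≈ -12850.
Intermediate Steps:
U = 97/180 (U = -97*(-1/180) = 97/180 ≈ 0.53889)
u(G) = 15 + G (u(G) = G + 15 = 15 + G)
u(U) - (3521 - 1*(-9345)) = (15 + 97/180) - (3521 - 1*(-9345)) = 2797/180 - (3521 + 9345) = 2797/180 - 1*12866 = 2797/180 - 12866 = -2313083/180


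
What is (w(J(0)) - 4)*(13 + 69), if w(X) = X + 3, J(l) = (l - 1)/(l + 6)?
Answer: -287/3 ≈ -95.667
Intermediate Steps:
J(l) = (-1 + l)/(6 + l)
w(X) = 3 + X
(w(J(0)) - 4)*(13 + 69) = ((3 + (-1 + 0)/(6 + 0)) - 4)*(13 + 69) = ((3 - 1/6) - 4)*82 = ((3 + (⅙)*(-1)) - 4)*82 = ((3 - ⅙) - 4)*82 = (17/6 - 4)*82 = -7/6*82 = -287/3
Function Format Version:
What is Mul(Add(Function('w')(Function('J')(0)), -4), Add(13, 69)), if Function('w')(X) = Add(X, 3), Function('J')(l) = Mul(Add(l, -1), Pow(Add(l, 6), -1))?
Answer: Rational(-287, 3) ≈ -95.667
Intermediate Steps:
Function('J')(l) = Mul(Pow(Add(6, l), -1), Add(-1, l)) (Function('J')(l) = Mul(Add(-1, l), Pow(Add(6, l), -1)) = Mul(Pow(Add(6, l), -1), Add(-1, l)))
Function('w')(X) = Add(3, X)
Mul(Add(Function('w')(Function('J')(0)), -4), Add(13, 69)) = Mul(Add(Add(3, Mul(Pow(Add(6, 0), -1), Add(-1, 0))), -4), Add(13, 69)) = Mul(Add(Add(3, Mul(Pow(6, -1), -1)), -4), 82) = Mul(Add(Add(3, Mul(Rational(1, 6), -1)), -4), 82) = Mul(Add(Add(3, Rational(-1, 6)), -4), 82) = Mul(Add(Rational(17, 6), -4), 82) = Mul(Rational(-7, 6), 82) = Rational(-287, 3)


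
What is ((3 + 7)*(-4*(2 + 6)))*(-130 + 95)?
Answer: 11200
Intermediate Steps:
((3 + 7)*(-4*(2 + 6)))*(-130 + 95) = (10*(-4*8))*(-35) = (10*(-32))*(-35) = -320*(-35) = 11200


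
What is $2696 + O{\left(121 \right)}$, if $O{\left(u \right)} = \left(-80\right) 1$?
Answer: $2616$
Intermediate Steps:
$O{\left(u \right)} = -80$
$2696 + O{\left(121 \right)} = 2696 - 80 = 2616$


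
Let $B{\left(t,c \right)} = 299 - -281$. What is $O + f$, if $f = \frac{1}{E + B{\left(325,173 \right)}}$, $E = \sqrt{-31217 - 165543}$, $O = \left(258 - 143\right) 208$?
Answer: $\frac{637659389}{26658} - \frac{i \sqrt{49190}}{266580} \approx 23920.0 - 0.00083198 i$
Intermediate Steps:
$B{\left(t,c \right)} = 580$ ($B{\left(t,c \right)} = 299 + 281 = 580$)
$O = 23920$ ($O = 115 \cdot 208 = 23920$)
$E = 2 i \sqrt{49190}$ ($E = \sqrt{-31217 - 165543} = \sqrt{-196760} = 2 i \sqrt{49190} \approx 443.58 i$)
$f = \frac{1}{580 + 2 i \sqrt{49190}}$ ($f = \frac{1}{2 i \sqrt{49190} + 580} = \frac{1}{580 + 2 i \sqrt{49190}} \approx 0.0010879 - 0.00083198 i$)
$O + f = 23920 + \left(\frac{29}{26658} - \frac{i \sqrt{49190}}{266580}\right) = \frac{637659389}{26658} - \frac{i \sqrt{49190}}{266580}$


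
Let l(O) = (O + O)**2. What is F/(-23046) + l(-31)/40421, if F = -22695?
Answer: 335314473/310514122 ≈ 1.0799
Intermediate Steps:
l(O) = 4*O**2 (l(O) = (2*O)**2 = 4*O**2)
F/(-23046) + l(-31)/40421 = -22695/(-23046) + (4*(-31)**2)/40421 = -22695*(-1/23046) + (4*961)*(1/40421) = 7565/7682 + 3844*(1/40421) = 7565/7682 + 3844/40421 = 335314473/310514122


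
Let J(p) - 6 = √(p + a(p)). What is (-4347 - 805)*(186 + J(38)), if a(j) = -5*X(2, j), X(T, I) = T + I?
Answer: -989184 - 46368*I*√2 ≈ -9.8918e+5 - 65574.0*I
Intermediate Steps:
X(T, I) = I + T
a(j) = -10 - 5*j (a(j) = -5*(j + 2) = -5*(2 + j) = -10 - 5*j)
J(p) = 6 + √(-10 - 4*p) (J(p) = 6 + √(p + (-10 - 5*p)) = 6 + √(-10 - 4*p))
(-4347 - 805)*(186 + J(38)) = (-4347 - 805)*(186 + (6 + √(-10 - 4*38))) = -5152*(186 + (6 + √(-10 - 152))) = -5152*(186 + (6 + √(-162))) = -5152*(186 + (6 + 9*I*√2)) = -5152*(192 + 9*I*√2) = -989184 - 46368*I*√2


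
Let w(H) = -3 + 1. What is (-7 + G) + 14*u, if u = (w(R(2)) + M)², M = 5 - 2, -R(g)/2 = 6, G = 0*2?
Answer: 7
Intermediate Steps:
G = 0
R(g) = -12 (R(g) = -2*6 = -12)
M = 3
w(H) = -2
u = 1 (u = (-2 + 3)² = 1² = 1)
(-7 + G) + 14*u = (-7 + 0) + 14*1 = -7 + 14 = 7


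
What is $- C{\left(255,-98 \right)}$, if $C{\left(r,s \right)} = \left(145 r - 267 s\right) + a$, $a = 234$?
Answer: $-63375$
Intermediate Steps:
$C{\left(r,s \right)} = 234 - 267 s + 145 r$ ($C{\left(r,s \right)} = \left(145 r - 267 s\right) + 234 = \left(- 267 s + 145 r\right) + 234 = 234 - 267 s + 145 r$)
$- C{\left(255,-98 \right)} = - (234 - -26166 + 145 \cdot 255) = - (234 + 26166 + 36975) = \left(-1\right) 63375 = -63375$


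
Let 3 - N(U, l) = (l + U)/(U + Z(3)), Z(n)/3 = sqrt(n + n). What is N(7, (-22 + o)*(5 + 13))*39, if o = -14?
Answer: -174408/5 + 74997*sqrt(6)/5 ≈ 1859.3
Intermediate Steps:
Z(n) = 3*sqrt(2)*sqrt(n) (Z(n) = 3*sqrt(n + n) = 3*sqrt(2*n) = 3*(sqrt(2)*sqrt(n)) = 3*sqrt(2)*sqrt(n))
N(U, l) = 3 - (U + l)/(U + 3*sqrt(6)) (N(U, l) = 3 - (l + U)/(U + 3*sqrt(2)*sqrt(3)) = 3 - (U + l)/(U + 3*sqrt(6)))
N(7, (-22 + o)*(5 + 13))*39 = ((-(-22 - 14)*(5 + 13) + 2*7 + 9*sqrt(6))/(7 + 3*sqrt(6)))*39 = ((-(-36)*18 + 14 + 9*sqrt(6))/(7 + 3*sqrt(6)))*39 = ((-1*(-648) + 14 + 9*sqrt(6))/(7 + 3*sqrt(6)))*39 = ((648 + 14 + 9*sqrt(6))/(7 + 3*sqrt(6)))*39 = ((662 + 9*sqrt(6))/(7 + 3*sqrt(6)))*39 = 39*(662 + 9*sqrt(6))/(7 + 3*sqrt(6))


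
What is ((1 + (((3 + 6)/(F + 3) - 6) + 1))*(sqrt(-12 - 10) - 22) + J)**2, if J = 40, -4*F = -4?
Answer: 48759/8 - 1099*I*sqrt(22)/4 ≈ 6094.9 - 1288.7*I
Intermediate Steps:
F = 1 (F = -1/4*(-4) = 1)
((1 + (((3 + 6)/(F + 3) - 6) + 1))*(sqrt(-12 - 10) - 22) + J)**2 = ((1 + (((3 + 6)/(1 + 3) - 6) + 1))*(sqrt(-12 - 10) - 22) + 40)**2 = ((1 + ((9/4 - 6) + 1))*(sqrt(-22) - 22) + 40)**2 = ((1 + ((9*(1/4) - 6) + 1))*(I*sqrt(22) - 22) + 40)**2 = ((1 + ((9/4 - 6) + 1))*(-22 + I*sqrt(22)) + 40)**2 = ((1 + (-15/4 + 1))*(-22 + I*sqrt(22)) + 40)**2 = ((1 - 11/4)*(-22 + I*sqrt(22)) + 40)**2 = (-7*(-22 + I*sqrt(22))/4 + 40)**2 = ((77/2 - 7*I*sqrt(22)/4) + 40)**2 = (157/2 - 7*I*sqrt(22)/4)**2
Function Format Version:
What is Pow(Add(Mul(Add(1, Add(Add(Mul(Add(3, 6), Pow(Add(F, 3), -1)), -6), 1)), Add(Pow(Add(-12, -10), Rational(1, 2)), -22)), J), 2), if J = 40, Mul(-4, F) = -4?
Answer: Add(Rational(48759, 8), Mul(Rational(-1099, 4), I, Pow(22, Rational(1, 2)))) ≈ Add(6094.9, Mul(-1288.7, I))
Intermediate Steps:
F = 1 (F = Mul(Rational(-1, 4), -4) = 1)
Pow(Add(Mul(Add(1, Add(Add(Mul(Add(3, 6), Pow(Add(F, 3), -1)), -6), 1)), Add(Pow(Add(-12, -10), Rational(1, 2)), -22)), J), 2) = Pow(Add(Mul(Add(1, Add(Add(Mul(Add(3, 6), Pow(Add(1, 3), -1)), -6), 1)), Add(Pow(Add(-12, -10), Rational(1, 2)), -22)), 40), 2) = Pow(Add(Mul(Add(1, Add(Add(Mul(9, Pow(4, -1)), -6), 1)), Add(Pow(-22, Rational(1, 2)), -22)), 40), 2) = Pow(Add(Mul(Add(1, Add(Add(Mul(9, Rational(1, 4)), -6), 1)), Add(Mul(I, Pow(22, Rational(1, 2))), -22)), 40), 2) = Pow(Add(Mul(Add(1, Add(Add(Rational(9, 4), -6), 1)), Add(-22, Mul(I, Pow(22, Rational(1, 2))))), 40), 2) = Pow(Add(Mul(Add(1, Add(Rational(-15, 4), 1)), Add(-22, Mul(I, Pow(22, Rational(1, 2))))), 40), 2) = Pow(Add(Mul(Add(1, Rational(-11, 4)), Add(-22, Mul(I, Pow(22, Rational(1, 2))))), 40), 2) = Pow(Add(Mul(Rational(-7, 4), Add(-22, Mul(I, Pow(22, Rational(1, 2))))), 40), 2) = Pow(Add(Add(Rational(77, 2), Mul(Rational(-7, 4), I, Pow(22, Rational(1, 2)))), 40), 2) = Pow(Add(Rational(157, 2), Mul(Rational(-7, 4), I, Pow(22, Rational(1, 2)))), 2)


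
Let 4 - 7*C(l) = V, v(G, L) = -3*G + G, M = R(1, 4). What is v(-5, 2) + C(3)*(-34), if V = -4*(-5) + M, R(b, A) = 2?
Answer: 682/7 ≈ 97.429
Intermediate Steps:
M = 2
V = 22 (V = -4*(-5) + 2 = 20 + 2 = 22)
v(G, L) = -2*G
C(l) = -18/7 (C(l) = 4/7 - ⅐*22 = 4/7 - 22/7 = -18/7)
v(-5, 2) + C(3)*(-34) = -2*(-5) - 18/7*(-34) = 10 + 612/7 = 682/7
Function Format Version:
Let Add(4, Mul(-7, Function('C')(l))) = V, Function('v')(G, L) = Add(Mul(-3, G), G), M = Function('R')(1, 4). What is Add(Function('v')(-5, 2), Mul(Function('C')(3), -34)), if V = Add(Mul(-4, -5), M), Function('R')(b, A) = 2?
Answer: Rational(682, 7) ≈ 97.429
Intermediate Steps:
M = 2
V = 22 (V = Add(Mul(-4, -5), 2) = Add(20, 2) = 22)
Function('v')(G, L) = Mul(-2, G)
Function('C')(l) = Rational(-18, 7) (Function('C')(l) = Add(Rational(4, 7), Mul(Rational(-1, 7), 22)) = Add(Rational(4, 7), Rational(-22, 7)) = Rational(-18, 7))
Add(Function('v')(-5, 2), Mul(Function('C')(3), -34)) = Add(Mul(-2, -5), Mul(Rational(-18, 7), -34)) = Add(10, Rational(612, 7)) = Rational(682, 7)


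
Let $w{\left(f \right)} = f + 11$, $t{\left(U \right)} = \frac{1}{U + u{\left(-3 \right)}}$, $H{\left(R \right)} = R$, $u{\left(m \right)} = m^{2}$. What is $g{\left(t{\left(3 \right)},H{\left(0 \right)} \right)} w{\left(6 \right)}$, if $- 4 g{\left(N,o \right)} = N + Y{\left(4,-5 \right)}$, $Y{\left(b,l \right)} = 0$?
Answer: $- \frac{17}{48} \approx -0.35417$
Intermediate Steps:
$t{\left(U \right)} = \frac{1}{9 + U}$ ($t{\left(U \right)} = \frac{1}{U + \left(-3\right)^{2}} = \frac{1}{U + 9} = \frac{1}{9 + U}$)
$w{\left(f \right)} = 11 + f$
$g{\left(N,o \right)} = - \frac{N}{4}$ ($g{\left(N,o \right)} = - \frac{N + 0}{4} = - \frac{N}{4}$)
$g{\left(t{\left(3 \right)},H{\left(0 \right)} \right)} w{\left(6 \right)} = - \frac{1}{4 \left(9 + 3\right)} \left(11 + 6\right) = - \frac{1}{4 \cdot 12} \cdot 17 = \left(- \frac{1}{4}\right) \frac{1}{12} \cdot 17 = \left(- \frac{1}{48}\right) 17 = - \frac{17}{48}$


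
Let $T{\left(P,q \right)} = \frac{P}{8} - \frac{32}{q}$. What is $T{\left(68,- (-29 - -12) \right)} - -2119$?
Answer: $\frac{72271}{34} \approx 2125.6$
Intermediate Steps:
$T{\left(P,q \right)} = - \frac{32}{q} + \frac{P}{8}$ ($T{\left(P,q \right)} = P \frac{1}{8} - \frac{32}{q} = \frac{P}{8} - \frac{32}{q} = - \frac{32}{q} + \frac{P}{8}$)
$T{\left(68,- (-29 - -12) \right)} - -2119 = \left(- \frac{32}{\left(-1\right) \left(-29 - -12\right)} + \frac{1}{8} \cdot 68\right) - -2119 = \left(- \frac{32}{\left(-1\right) \left(-29 + 12\right)} + \frac{17}{2}\right) + 2119 = \left(- \frac{32}{\left(-1\right) \left(-17\right)} + \frac{17}{2}\right) + 2119 = \left(- \frac{32}{17} + \frac{17}{2}\right) + 2119 = \frac{225}{34} + 2119 = \frac{72271}{34}$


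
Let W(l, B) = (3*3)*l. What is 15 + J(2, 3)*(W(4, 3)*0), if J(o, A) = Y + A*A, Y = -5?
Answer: 15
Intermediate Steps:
W(l, B) = 9*l
J(o, A) = -5 + A**2 (J(o, A) = -5 + A*A = -5 + A**2)
15 + J(2, 3)*(W(4, 3)*0) = 15 + (-5 + 3**2)*((9*4)*0) = 15 + (-5 + 9)*(36*0) = 15 + 4*0 = 15 + 0 = 15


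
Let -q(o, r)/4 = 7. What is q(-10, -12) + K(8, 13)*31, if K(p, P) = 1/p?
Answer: -193/8 ≈ -24.125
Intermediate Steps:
q(o, r) = -28 (q(o, r) = -4*7 = -28)
q(-10, -12) + K(8, 13)*31 = -28 + 31/8 = -193/8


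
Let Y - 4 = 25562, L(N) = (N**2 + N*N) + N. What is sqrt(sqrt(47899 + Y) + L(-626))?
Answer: sqrt(783126 + sqrt(73465)) ≈ 885.10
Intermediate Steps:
L(N) = N + 2*N**2 (L(N) = (N**2 + N**2) + N = 2*N**2 + N = N + 2*N**2)
Y = 25566 (Y = 4 + 25562 = 25566)
sqrt(sqrt(47899 + Y) + L(-626)) = sqrt(sqrt(47899 + 25566) - 626*(1 + 2*(-626))) = sqrt(sqrt(73465) - 626*(1 - 1252)) = sqrt(sqrt(73465) - 626*(-1251)) = sqrt(sqrt(73465) + 783126) = sqrt(783126 + sqrt(73465))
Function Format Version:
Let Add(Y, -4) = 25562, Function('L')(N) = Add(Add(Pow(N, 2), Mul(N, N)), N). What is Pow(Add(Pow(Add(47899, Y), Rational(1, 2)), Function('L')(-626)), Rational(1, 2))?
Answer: Pow(Add(783126, Pow(73465, Rational(1, 2))), Rational(1, 2)) ≈ 885.10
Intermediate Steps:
Function('L')(N) = Add(N, Mul(2, Pow(N, 2))) (Function('L')(N) = Add(Add(Pow(N, 2), Pow(N, 2)), N) = Add(Mul(2, Pow(N, 2)), N) = Add(N, Mul(2, Pow(N, 2))))
Y = 25566 (Y = Add(4, 25562) = 25566)
Pow(Add(Pow(Add(47899, Y), Rational(1, 2)), Function('L')(-626)), Rational(1, 2)) = Pow(Add(Pow(Add(47899, 25566), Rational(1, 2)), Mul(-626, Add(1, Mul(2, -626)))), Rational(1, 2)) = Pow(Add(Pow(73465, Rational(1, 2)), Mul(-626, Add(1, -1252))), Rational(1, 2)) = Pow(Add(Pow(73465, Rational(1, 2)), Mul(-626, -1251)), Rational(1, 2)) = Pow(Add(Pow(73465, Rational(1, 2)), 783126), Rational(1, 2)) = Pow(Add(783126, Pow(73465, Rational(1, 2))), Rational(1, 2))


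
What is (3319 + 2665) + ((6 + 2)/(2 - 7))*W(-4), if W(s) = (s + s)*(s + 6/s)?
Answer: 29568/5 ≈ 5913.6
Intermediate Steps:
W(s) = 2*s*(s + 6/s) (W(s) = (2*s)*(s + 6/s) = 2*s*(s + 6/s))
(3319 + 2665) + ((6 + 2)/(2 - 7))*W(-4) = (3319 + 2665) + ((6 + 2)/(2 - 7))*(12 + 2*(-4)²) = 5984 + (8/(-5))*(12 + 2*16) = 5984 + (8*(-⅕))*(12 + 32) = 5984 - 8/5*44 = 5984 - 352/5 = 29568/5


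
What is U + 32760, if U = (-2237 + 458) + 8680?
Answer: 39661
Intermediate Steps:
U = 6901 (U = -1779 + 8680 = 6901)
U + 32760 = 6901 + 32760 = 39661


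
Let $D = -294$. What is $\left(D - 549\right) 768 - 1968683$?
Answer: $-2616107$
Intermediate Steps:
$\left(D - 549\right) 768 - 1968683 = \left(-294 - 549\right) 768 - 1968683 = \left(-843\right) 768 - 1968683 = -647424 - 1968683 = -2616107$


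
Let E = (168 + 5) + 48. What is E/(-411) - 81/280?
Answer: -95171/115080 ≈ -0.82700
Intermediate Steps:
E = 221 (E = 173 + 48 = 221)
E/(-411) - 81/280 = 221/(-411) - 81/280 = 221*(-1/411) - 81*1/280 = -221/411 - 81/280 = -95171/115080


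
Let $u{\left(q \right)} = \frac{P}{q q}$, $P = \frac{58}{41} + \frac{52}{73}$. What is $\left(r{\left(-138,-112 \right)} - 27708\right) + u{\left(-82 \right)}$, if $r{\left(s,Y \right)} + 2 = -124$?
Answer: $- \frac{280078675461}{10062466} \approx -27834.0$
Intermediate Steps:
$P = \frac{6366}{2993}$ ($P = 58 \cdot \frac{1}{41} + 52 \cdot \frac{1}{73} = \frac{58}{41} + \frac{52}{73} = \frac{6366}{2993} \approx 2.127$)
$r{\left(s,Y \right)} = -126$ ($r{\left(s,Y \right)} = -2 - 124 = -126$)
$u{\left(q \right)} = \frac{6366}{2993 q^{2}}$ ($u{\left(q \right)} = \frac{6366}{2993 q q} = \frac{6366}{2993 q^{2}}$)
$\left(r{\left(-138,-112 \right)} - 27708\right) + u{\left(-82 \right)} = \left(-126 - 27708\right) + \frac{6366}{2993 \cdot 6724} = -27834 + \frac{6366}{2993} \cdot \frac{1}{6724} = -27834 + \frac{3183}{10062466} = - \frac{280078675461}{10062466}$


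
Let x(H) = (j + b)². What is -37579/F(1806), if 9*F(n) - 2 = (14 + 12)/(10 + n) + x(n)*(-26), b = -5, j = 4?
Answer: 307095588/21779 ≈ 14101.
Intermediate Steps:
x(H) = 1 (x(H) = (4 - 5)² = (-1)² = 1)
F(n) = -8/3 + 26/(9*(10 + n)) (F(n) = 2/9 + ((14 + 12)/(10 + n) + 1*(-26))/9 = 2/9 + (26/(10 + n) - 26)/9 = 2/9 + (-26 + 26/(10 + n))/9 = 2/9 + (-26/9 + 26/(9*(10 + n))) = -8/3 + 26/(9*(10 + n)))
-37579/F(1806) = -37579*9*(10 + 1806)/(2*(-107 - 12*1806)) = -37579*8172/(-107 - 21672) = -37579/((2/9)*(1/1816)*(-21779)) = -37579/(-21779/8172) = -37579*(-8172/21779) = 307095588/21779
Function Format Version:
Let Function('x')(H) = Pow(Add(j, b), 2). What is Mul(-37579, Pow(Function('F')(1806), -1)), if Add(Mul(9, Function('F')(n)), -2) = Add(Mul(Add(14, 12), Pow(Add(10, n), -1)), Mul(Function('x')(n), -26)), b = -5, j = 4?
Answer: Rational(307095588, 21779) ≈ 14101.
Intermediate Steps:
Function('x')(H) = 1 (Function('x')(H) = Pow(Add(4, -5), 2) = Pow(-1, 2) = 1)
Function('F')(n) = Add(Rational(-8, 3), Mul(Rational(26, 9), Pow(Add(10, n), -1))) (Function('F')(n) = Add(Rational(2, 9), Mul(Rational(1, 9), Add(Mul(Add(14, 12), Pow(Add(10, n), -1)), Mul(1, -26)))) = Add(Rational(2, 9), Mul(Rational(1, 9), Add(Mul(26, Pow(Add(10, n), -1)), -26))) = Add(Rational(2, 9), Mul(Rational(1, 9), Add(-26, Mul(26, Pow(Add(10, n), -1))))) = Add(Rational(2, 9), Add(Rational(-26, 9), Mul(Rational(26, 9), Pow(Add(10, n), -1)))) = Add(Rational(-8, 3), Mul(Rational(26, 9), Pow(Add(10, n), -1))))
Mul(-37579, Pow(Function('F')(1806), -1)) = Mul(-37579, Pow(Mul(Rational(2, 9), Pow(Add(10, 1806), -1), Add(-107, Mul(-12, 1806))), -1)) = Mul(-37579, Pow(Mul(Rational(2, 9), Pow(1816, -1), Add(-107, -21672)), -1)) = Mul(-37579, Pow(Mul(Rational(2, 9), Rational(1, 1816), -21779), -1)) = Mul(-37579, Pow(Rational(-21779, 8172), -1)) = Mul(-37579, Rational(-8172, 21779)) = Rational(307095588, 21779)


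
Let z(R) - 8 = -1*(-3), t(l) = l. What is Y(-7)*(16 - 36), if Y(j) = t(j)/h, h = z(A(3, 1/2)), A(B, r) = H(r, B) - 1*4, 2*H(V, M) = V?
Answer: 140/11 ≈ 12.727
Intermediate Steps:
H(V, M) = V/2
A(B, r) = -4 + r/2 (A(B, r) = r/2 - 1*4 = r/2 - 4 = -4 + r/2)
z(R) = 11 (z(R) = 8 - 1*(-3) = 8 + 3 = 11)
h = 11
Y(j) = j/11
Y(-7)*(16 - 36) = ((1/11)*(-7))*(16 - 36) = -7/11*(-20) = 140/11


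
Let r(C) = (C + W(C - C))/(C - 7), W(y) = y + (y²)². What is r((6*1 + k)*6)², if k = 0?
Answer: 1296/841 ≈ 1.5410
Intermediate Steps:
W(y) = y + y⁴
r(C) = C/(-7 + C) (r(C) = (C + ((C - C) + (C - C)⁴))/(C - 7) = (C + (0 + 0⁴))/(-7 + C) = (C + (0 + 0))/(-7 + C) = (C + 0)/(-7 + C) = C/(-7 + C))
r((6*1 + k)*6)² = (((6*1 + 0)*6)/(-7 + (6*1 + 0)*6))² = (((6 + 0)*6)/(-7 + (6 + 0)*6))² = ((6*6)/(-7 + 6*6))² = (36/(-7 + 36))² = (36/29)² = 1296/841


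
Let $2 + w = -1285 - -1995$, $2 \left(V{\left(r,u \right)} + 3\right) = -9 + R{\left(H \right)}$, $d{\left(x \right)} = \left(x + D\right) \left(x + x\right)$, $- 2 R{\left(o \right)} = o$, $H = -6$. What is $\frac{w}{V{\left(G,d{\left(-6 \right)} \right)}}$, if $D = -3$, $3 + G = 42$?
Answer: $-118$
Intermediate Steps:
$G = 39$ ($G = -3 + 42 = 39$)
$R{\left(o \right)} = - \frac{o}{2}$
$d{\left(x \right)} = 2 x \left(-3 + x\right)$ ($d{\left(x \right)} = \left(x - 3\right) \left(x + x\right) = \left(-3 + x\right) 2 x = 2 x \left(-3 + x\right)$)
$V{\left(r,u \right)} = -6$ ($V{\left(r,u \right)} = -3 + \frac{-9 - -3}{2} = -3 + \frac{-9 + 3}{2} = -3 + \frac{1}{2} \left(-6\right) = -3 - 3 = -6$)
$w = 708$ ($w = -2 - -710 = -2 + \left(-1285 + 1995\right) = -2 + 710 = 708$)
$\frac{w}{V{\left(G,d{\left(-6 \right)} \right)}} = \frac{708}{-6} = 708 \left(- \frac{1}{6}\right) = -118$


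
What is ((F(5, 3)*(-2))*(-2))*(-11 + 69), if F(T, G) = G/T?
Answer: 696/5 ≈ 139.20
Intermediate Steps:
((F(5, 3)*(-2))*(-2))*(-11 + 69) = (((3/5)*(-2))*(-2))*(-11 + 69) = (((3*(1/5))*(-2))*(-2))*58 = (((3/5)*(-2))*(-2))*58 = -6/5*(-2)*58 = (12/5)*58 = 696/5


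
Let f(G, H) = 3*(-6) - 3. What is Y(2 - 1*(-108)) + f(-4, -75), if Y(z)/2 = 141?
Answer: 261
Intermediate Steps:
Y(z) = 282 (Y(z) = 2*141 = 282)
f(G, H) = -21 (f(G, H) = -18 - 3 = -21)
Y(2 - 1*(-108)) + f(-4, -75) = 282 - 21 = 261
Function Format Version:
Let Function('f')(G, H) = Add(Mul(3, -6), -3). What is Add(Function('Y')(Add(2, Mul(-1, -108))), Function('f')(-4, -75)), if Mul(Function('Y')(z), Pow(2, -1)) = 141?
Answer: 261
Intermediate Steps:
Function('Y')(z) = 282 (Function('Y')(z) = Mul(2, 141) = 282)
Function('f')(G, H) = -21 (Function('f')(G, H) = Add(-18, -3) = -21)
Add(Function('Y')(Add(2, Mul(-1, -108))), Function('f')(-4, -75)) = Add(282, -21) = 261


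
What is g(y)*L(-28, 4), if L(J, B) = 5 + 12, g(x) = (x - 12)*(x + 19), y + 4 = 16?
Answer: 0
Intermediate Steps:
y = 12 (y = -4 + 16 = 12)
g(x) = (-12 + x)*(19 + x)
L(J, B) = 17
g(y)*L(-28, 4) = (-228 + 12**2 + 7*12)*17 = (-228 + 144 + 84)*17 = 0*17 = 0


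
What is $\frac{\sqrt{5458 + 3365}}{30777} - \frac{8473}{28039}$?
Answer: $- \frac{8473}{28039} + \frac{\sqrt{8823}}{30777} \approx -0.29913$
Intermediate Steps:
$\frac{\sqrt{5458 + 3365}}{30777} - \frac{8473}{28039} = \sqrt{8823} \cdot \frac{1}{30777} - \frac{8473}{28039} = \frac{\sqrt{8823}}{30777} - \frac{8473}{28039} = - \frac{8473}{28039} + \frac{\sqrt{8823}}{30777}$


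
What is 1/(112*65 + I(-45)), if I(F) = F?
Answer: 1/7235 ≈ 0.00013822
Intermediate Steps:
1/(112*65 + I(-45)) = 1/(112*65 - 45) = 1/(7280 - 45) = 1/7235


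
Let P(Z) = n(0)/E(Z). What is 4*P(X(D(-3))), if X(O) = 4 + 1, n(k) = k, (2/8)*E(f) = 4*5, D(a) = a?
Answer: 0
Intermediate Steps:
E(f) = 80 (E(f) = 4*(4*5) = 4*20 = 80)
X(O) = 5
P(Z) = 0 (P(Z) = 0/80 = 0*(1/80) = 0)
4*P(X(D(-3))) = 4*0 = 0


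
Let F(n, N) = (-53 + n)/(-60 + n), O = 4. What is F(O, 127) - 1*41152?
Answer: -329209/8 ≈ -41151.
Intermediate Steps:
F(n, N) = (-53 + n)/(-60 + n)
F(O, 127) - 1*41152 = (-53 + 4)/(-60 + 4) - 1*41152 = -49/(-56) - 41152 = -1/56*(-49) - 41152 = 7/8 - 41152 = -329209/8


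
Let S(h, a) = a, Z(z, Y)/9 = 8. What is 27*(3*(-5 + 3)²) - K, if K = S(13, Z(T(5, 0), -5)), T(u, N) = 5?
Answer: 252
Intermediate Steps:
Z(z, Y) = 72 (Z(z, Y) = 9*8 = 72)
K = 72
27*(3*(-5 + 3)²) - K = 27*(3*(-5 + 3)²) - 1*72 = 27*(3*(-2)²) - 72 = 27*(3*4) - 72 = 27*12 - 72 = 324 - 72 = 252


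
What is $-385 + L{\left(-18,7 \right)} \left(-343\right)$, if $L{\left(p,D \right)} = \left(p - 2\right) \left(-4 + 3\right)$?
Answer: $-7245$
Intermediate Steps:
$L{\left(p,D \right)} = 2 - p$ ($L{\left(p,D \right)} = \left(-2 + p\right) \left(-1\right) = 2 - p$)
$-385 + L{\left(-18,7 \right)} \left(-343\right) = -385 + \left(2 - -18\right) \left(-343\right) = -385 + \left(2 + 18\right) \left(-343\right) = -385 + 20 \left(-343\right) = -385 - 6860 = -7245$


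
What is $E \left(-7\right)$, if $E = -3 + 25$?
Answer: $-154$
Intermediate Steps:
$E = 22$
$E \left(-7\right) = 22 \left(-7\right) = -154$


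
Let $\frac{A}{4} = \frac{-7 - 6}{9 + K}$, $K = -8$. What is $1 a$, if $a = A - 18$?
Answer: $-70$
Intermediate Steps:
$A = -52$ ($A = 4 \frac{-7 - 6}{9 - 8} = 4 \left(- \frac{13}{1}\right) = 4 \left(\left(-13\right) 1\right) = 4 \left(-13\right) = -52$)
$a = -70$ ($a = -52 - 18 = -70$)
$1 a = 1 \left(-70\right) = -70$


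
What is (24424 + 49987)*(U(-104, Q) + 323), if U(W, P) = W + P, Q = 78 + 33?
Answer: 24555630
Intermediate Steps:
Q = 111
U(W, P) = P + W
(24424 + 49987)*(U(-104, Q) + 323) = (24424 + 49987)*((111 - 104) + 323) = 74411*(7 + 323) = 74411*330 = 24555630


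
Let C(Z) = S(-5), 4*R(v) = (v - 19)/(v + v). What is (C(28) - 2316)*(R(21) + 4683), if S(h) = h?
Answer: -913018733/84 ≈ -1.0869e+7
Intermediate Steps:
R(v) = (-19 + v)/(8*v) (R(v) = ((v - 19)/(v + v))/4 = ((-19 + v)/((2*v)))/4 = ((-19 + v)*(1/(2*v)))/4 = ((-19 + v)/(2*v))/4 = (-19 + v)/(8*v))
C(Z) = -5
(C(28) - 2316)*(R(21) + 4683) = (-5 - 2316)*((⅛)*(-19 + 21)/21 + 4683) = -2321*((⅛)*(1/21)*2 + 4683) = -2321*(1/84 + 4683) = -2321*393373/84 = -913018733/84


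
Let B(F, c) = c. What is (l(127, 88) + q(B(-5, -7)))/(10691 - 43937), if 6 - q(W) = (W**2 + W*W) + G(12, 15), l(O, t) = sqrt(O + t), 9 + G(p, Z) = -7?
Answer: 38/16623 - sqrt(215)/33246 ≈ 0.0018449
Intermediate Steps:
G(p, Z) = -16 (G(p, Z) = -9 - 7 = -16)
q(W) = 22 - 2*W**2 (q(W) = 6 - ((W**2 + W*W) - 16) = 6 - ((W**2 + W**2) - 16) = 6 - (2*W**2 - 16) = 6 - (-16 + 2*W**2) = 6 + (16 - 2*W**2) = 22 - 2*W**2)
(l(127, 88) + q(B(-5, -7)))/(10691 - 43937) = (sqrt(127 + 88) + (22 - 2*(-7)**2))/(10691 - 43937) = (sqrt(215) + (22 - 2*49))/(-33246) = (sqrt(215) + (22 - 98))*(-1/33246) = (sqrt(215) - 76)*(-1/33246) = (-76 + sqrt(215))*(-1/33246) = 38/16623 - sqrt(215)/33246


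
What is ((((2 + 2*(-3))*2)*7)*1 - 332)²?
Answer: 150544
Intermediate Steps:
((((2 + 2*(-3))*2)*7)*1 - 332)² = ((((2 - 6)*2)*7)*1 - 332)² = ((-4*2*7)*1 - 332)² = (-8*7*1 - 332)² = (-56*1 - 332)² = (-56 - 332)² = (-388)² = 150544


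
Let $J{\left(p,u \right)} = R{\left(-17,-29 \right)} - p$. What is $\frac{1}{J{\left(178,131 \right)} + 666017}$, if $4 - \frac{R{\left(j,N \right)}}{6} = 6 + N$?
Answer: $\frac{1}{666001} \approx 1.5015 \cdot 10^{-6}$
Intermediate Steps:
$R{\left(j,N \right)} = -12 - 6 N$ ($R{\left(j,N \right)} = 24 - 6 \left(6 + N\right) = 24 - \left(36 + 6 N\right) = -12 - 6 N$)
$J{\left(p,u \right)} = 162 - p$ ($J{\left(p,u \right)} = \left(-12 - -174\right) - p = \left(-12 + 174\right) - p = 162 - p$)
$\frac{1}{J{\left(178,131 \right)} + 666017} = \frac{1}{\left(162 - 178\right) + 666017} = \frac{1}{-16 + 666017} = \frac{1}{666001}$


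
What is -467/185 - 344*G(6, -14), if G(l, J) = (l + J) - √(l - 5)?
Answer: 572293/185 ≈ 3093.5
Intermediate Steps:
G(l, J) = J + l - √(-5 + l) (G(l, J) = (J + l) - √(-5 + l) = J + l - √(-5 + l))
-467/185 - 344*G(6, -14) = -467/185 - 344*(-14 + 6 - √(-5 + 6)) = -467*1/185 - 344*(-14 + 6 - √1) = -467/185 - 344*(-14 + 6 - 1*1) = -467/185 - 344*(-14 + 6 - 1) = -467/185 - 344*(-9) = -467/185 + 3096 = 572293/185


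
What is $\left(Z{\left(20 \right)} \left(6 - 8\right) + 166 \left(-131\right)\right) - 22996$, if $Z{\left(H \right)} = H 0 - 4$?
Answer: $-44734$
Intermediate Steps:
$Z{\left(H \right)} = -4$ ($Z{\left(H \right)} = 0 - 4 = -4$)
$\left(Z{\left(20 \right)} \left(6 - 8\right) + 166 \left(-131\right)\right) - 22996 = \left(- 4 \left(6 - 8\right) + 166 \left(-131\right)\right) - 22996 = \left(- 4 \left(6 - 8\right) - 21746\right) - 22996 = \left(\left(-4\right) \left(-2\right) - 21746\right) - 22996 = \left(8 - 21746\right) - 22996 = -21738 - 22996 = -44734$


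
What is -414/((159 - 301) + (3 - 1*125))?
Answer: 69/44 ≈ 1.5682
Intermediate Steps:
-414/((159 - 301) + (3 - 1*125)) = -414/(-142 + (3 - 125)) = -414/(-142 - 122) = -414/(-264) = -414*(-1/264) = 69/44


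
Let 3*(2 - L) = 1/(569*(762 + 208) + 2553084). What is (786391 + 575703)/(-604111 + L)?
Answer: -12687962817948/5627300707579 ≈ -2.2547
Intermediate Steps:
L = 18630083/9315042 (L = 2 - 1/(3*(569*(762 + 208) + 2553084)) = 2 - 1/(3*(569*970 + 2553084)) = 2 - 1/(3*(551930 + 2553084)) = 2 - ⅓/3105014 = 2 - ⅓*1/3105014 = 2 - 1/9315042 = 18630083/9315042 ≈ 2.0000)
(786391 + 575703)/(-604111 + L) = (786391 + 575703)/(-604111 + 18630083/9315042) = 1362094/(-5627300707579/9315042) = 1362094*(-9315042/5627300707579) = -12687962817948/5627300707579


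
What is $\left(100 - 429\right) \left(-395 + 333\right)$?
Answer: $20398$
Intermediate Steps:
$\left(100 - 429\right) \left(-395 + 333\right) = \left(-329\right) \left(-62\right) = 20398$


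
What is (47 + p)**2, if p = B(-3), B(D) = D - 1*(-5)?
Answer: 2401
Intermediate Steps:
B(D) = 5 + D (B(D) = D + 5 = 5 + D)
p = 2 (p = 5 - 3 = 2)
(47 + p)**2 = (47 + 2)**2 = 49**2 = 2401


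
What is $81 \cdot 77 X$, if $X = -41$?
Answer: $-255717$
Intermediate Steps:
$81 \cdot 77 X = 81 \cdot 77 \left(-41\right) = 6237 \left(-41\right) = -255717$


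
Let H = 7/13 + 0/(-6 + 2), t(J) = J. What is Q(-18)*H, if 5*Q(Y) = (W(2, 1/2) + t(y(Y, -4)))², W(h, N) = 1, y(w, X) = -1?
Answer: 0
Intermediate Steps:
Q(Y) = 0 (Q(Y) = (1 - 1)²/5 = (⅕)*0² = (⅕)*0 = 0)
H = 7/13 (H = 7*(1/13) + 0/(-4) = 7/13 + 0*(-¼) = 7/13 + 0 = 7/13 ≈ 0.53846)
Q(-18)*H = 0*(7/13) = 0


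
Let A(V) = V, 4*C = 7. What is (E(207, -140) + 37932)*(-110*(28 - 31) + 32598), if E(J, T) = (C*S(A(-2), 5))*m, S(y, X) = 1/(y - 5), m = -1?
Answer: 1249033128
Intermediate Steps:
C = 7/4 (C = (¼)*7 = 7/4 ≈ 1.7500)
S(y, X) = 1/(-5 + y)
E(J, T) = ¼ (E(J, T) = (7/(4*(-5 - 2)))*(-1) = ((7/4)/(-7))*(-1) = ((7/4)*(-⅐))*(-1) = -¼*(-1) = ¼)
(E(207, -140) + 37932)*(-110*(28 - 31) + 32598) = (¼ + 37932)*(-110*(28 - 31) + 32598) = 151729*(-110*(-3) + 32598)/4 = 151729*(330 + 32598)/4 = (151729/4)*32928 = 1249033128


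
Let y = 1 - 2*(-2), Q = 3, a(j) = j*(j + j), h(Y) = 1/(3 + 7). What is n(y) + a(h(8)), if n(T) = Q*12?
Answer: 1801/50 ≈ 36.020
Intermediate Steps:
h(Y) = ⅒ (h(Y) = 1/10 = ⅒)
a(j) = 2*j² (a(j) = j*(2*j) = 2*j²)
y = 5 (y = 1 + 4 = 5)
n(T) = 36 (n(T) = 3*12 = 36)
n(y) + a(h(8)) = 36 + 2*(⅒)² = 36 + 2*(1/100) = 36 + 1/50 = 1801/50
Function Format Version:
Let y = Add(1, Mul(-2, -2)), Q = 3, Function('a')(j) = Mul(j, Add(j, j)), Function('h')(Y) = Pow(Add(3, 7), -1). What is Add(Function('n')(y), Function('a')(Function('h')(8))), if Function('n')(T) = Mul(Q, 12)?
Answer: Rational(1801, 50) ≈ 36.020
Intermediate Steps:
Function('h')(Y) = Rational(1, 10) (Function('h')(Y) = Pow(10, -1) = Rational(1, 10))
Function('a')(j) = Mul(2, Pow(j, 2)) (Function('a')(j) = Mul(j, Mul(2, j)) = Mul(2, Pow(j, 2)))
y = 5 (y = Add(1, 4) = 5)
Function('n')(T) = 36 (Function('n')(T) = Mul(3, 12) = 36)
Add(Function('n')(y), Function('a')(Function('h')(8))) = Add(36, Mul(2, Pow(Rational(1, 10), 2))) = Add(36, Mul(2, Rational(1, 100))) = Add(36, Rational(1, 50)) = Rational(1801, 50)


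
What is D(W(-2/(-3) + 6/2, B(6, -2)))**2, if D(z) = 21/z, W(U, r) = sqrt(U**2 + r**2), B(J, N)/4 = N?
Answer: 3969/697 ≈ 5.6944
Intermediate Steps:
B(J, N) = 4*N
D(W(-2/(-3) + 6/2, B(6, -2)))**2 = (21/(sqrt((-2/(-3) + 6/2)**2 + (4*(-2))**2)))**2 = (21/(sqrt((-2*(-1/3) + 6*(1/2))**2 + (-8)**2)))**2 = (21/(sqrt((2/3 + 3)**2 + 64)))**2 = (21/(sqrt((11/3)**2 + 64)))**2 = (21/(sqrt(121/9 + 64)))**2 = (21/(sqrt(697/9)))**2 = (21/((sqrt(697)/3)))**2 = (21*(3*sqrt(697)/697))**2 = (63*sqrt(697)/697)**2 = 3969/697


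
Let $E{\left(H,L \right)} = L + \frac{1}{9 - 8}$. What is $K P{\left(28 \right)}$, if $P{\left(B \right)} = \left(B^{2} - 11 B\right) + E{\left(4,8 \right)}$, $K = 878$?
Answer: $425830$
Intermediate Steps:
$E{\left(H,L \right)} = 1 + L$ ($E{\left(H,L \right)} = L + 1^{-1} = L + 1 = 1 + L$)
$P{\left(B \right)} = 9 + B^{2} - 11 B$ ($P{\left(B \right)} = \left(B^{2} - 11 B\right) + \left(1 + 8\right) = \left(B^{2} - 11 B\right) + 9 = 9 + B^{2} - 11 B$)
$K P{\left(28 \right)} = 878 \left(9 + 28^{2} - 308\right) = 878 \left(9 + 784 - 308\right) = 878 \cdot 485 = 425830$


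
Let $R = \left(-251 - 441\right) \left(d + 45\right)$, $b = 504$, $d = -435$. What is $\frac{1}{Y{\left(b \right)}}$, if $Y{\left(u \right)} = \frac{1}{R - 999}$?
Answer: $268881$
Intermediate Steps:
$R = 269880$ ($R = \left(-251 - 441\right) \left(-435 + 45\right) = \left(-692\right) \left(-390\right) = 269880$)
$Y{\left(u \right)} = \frac{1}{268881}$ ($Y{\left(u \right)} = \frac{1}{269880 - 999} = \frac{1}{268881}$)
$\frac{1}{Y{\left(b \right)}} = \frac{1}{\frac{1}{268881}} = 268881$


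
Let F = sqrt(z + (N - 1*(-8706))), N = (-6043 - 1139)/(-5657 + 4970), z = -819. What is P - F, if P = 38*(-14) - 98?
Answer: -630 - sqrt(414150393)/229 ≈ -718.87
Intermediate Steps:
P = -630 (P = -532 - 98 = -630)
N = 2394/229 (N = -7182/(-687) = -7182*(-1/687) = 2394/229 ≈ 10.454)
F = sqrt(414150393)/229 (F = sqrt(-819 + (2394/229 - 1*(-8706))) = sqrt(-819 + (2394/229 + 8706)) = sqrt(-819 + 1996068/229) = sqrt(1808517/229) = sqrt(414150393)/229 ≈ 88.868)
P - F = -630 - sqrt(414150393)/229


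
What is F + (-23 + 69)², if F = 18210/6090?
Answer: 430155/203 ≈ 2119.0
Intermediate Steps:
F = 607/203 (F = 18210*(1/6090) = 607/203 ≈ 2.9901)
F + (-23 + 69)² = 607/203 + (-23 + 69)² = 607/203 + 46² = 607/203 + 2116 = 430155/203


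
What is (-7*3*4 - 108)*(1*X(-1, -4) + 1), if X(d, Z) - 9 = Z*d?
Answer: -2688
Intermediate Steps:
X(d, Z) = 9 + Z*d
(-7*3*4 - 108)*(1*X(-1, -4) + 1) = (-7*3*4 - 108)*(1*(9 - 4*(-1)) + 1) = (-21*4 - 108)*(1*(9 + 4) + 1) = (-84 - 108)*(1*13 + 1) = -192*(13 + 1) = -192*14 = -2688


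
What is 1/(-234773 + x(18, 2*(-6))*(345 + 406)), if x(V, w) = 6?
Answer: -1/230267 ≈ -4.3428e-6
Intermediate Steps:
1/(-234773 + x(18, 2*(-6))*(345 + 406)) = 1/(-234773 + 6*(345 + 406)) = 1/(-234773 + 6*751) = 1/(-234773 + 4506) = 1/(-230267) = -1/230267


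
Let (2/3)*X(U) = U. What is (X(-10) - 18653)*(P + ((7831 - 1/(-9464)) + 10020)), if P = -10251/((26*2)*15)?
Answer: -303027387729/910 ≈ -3.3300e+8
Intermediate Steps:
X(U) = 3*U/2
P = -3417/260 (P = -10251/(52*15) = -10251/780 = -10251*1/780 = -3417/260 ≈ -13.142)
(X(-10) - 18653)*(P + ((7831 - 1/(-9464)) + 10020)) = ((3/2)*(-10) - 18653)*(-3417/260 + ((7831 - 1/(-9464)) + 10020)) = (-15 - 18653)*(-3417/260 + ((7831 - 1*(-1/9464)) + 10020)) = -18668*(-3417/260 + ((7831 + 1/9464) + 10020)) = -18668*(-3417/260 + (74112585/9464 + 10020)) = -18668*(-3417/260 + 168941865/9464) = -18668*844087431/47320 = -303027387729/910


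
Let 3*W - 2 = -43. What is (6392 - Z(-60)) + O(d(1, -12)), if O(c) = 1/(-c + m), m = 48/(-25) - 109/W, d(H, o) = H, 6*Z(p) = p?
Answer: 33176189/5182 ≈ 6402.2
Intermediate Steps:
W = -41/3 (W = ⅔ + (⅓)*(-43) = ⅔ - 43/3 = -41/3 ≈ -13.667)
Z(p) = p/6
m = 6207/1025 (m = 48/(-25) - 109/(-41/3) = 48*(-1/25) - 109*(-3/41) = -48/25 + 327/41 = 6207/1025 ≈ 6.0556)
O(c) = 1/(6207/1025 - c) (O(c) = 1/(-c + 6207/1025) = 1/(6207/1025 - c))
(6392 - Z(-60)) + O(d(1, -12)) = (6392 - (-60)/6) - 1025/(-6207 + 1025*1) = (6392 - 1*(-10)) - 1025/(-6207 + 1025) = (6392 + 10) - 1025/(-5182) = 6402 - 1025*(-1/5182) = 6402 + 1025/5182 = 33176189/5182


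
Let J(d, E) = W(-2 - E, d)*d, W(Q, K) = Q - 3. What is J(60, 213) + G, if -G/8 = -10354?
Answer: 69752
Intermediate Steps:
G = 82832 (G = -8*(-10354) = 82832)
W(Q, K) = -3 + Q
J(d, E) = d*(-5 - E) (J(d, E) = (-3 + (-2 - E))*d = (-5 - E)*d = d*(-5 - E))
J(60, 213) + G = -1*60*(5 + 213) + 82832 = -1*60*218 + 82832 = -13080 + 82832 = 69752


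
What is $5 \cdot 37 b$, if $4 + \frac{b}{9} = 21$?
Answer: $28305$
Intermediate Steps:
$b = 153$ ($b = -36 + 9 \cdot 21 = -36 + 189 = 153$)
$5 \cdot 37 b = 5 \cdot 37 \cdot 153 = 185 \cdot 153 = 28305$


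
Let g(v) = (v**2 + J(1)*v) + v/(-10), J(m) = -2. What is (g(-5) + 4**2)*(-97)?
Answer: -9991/2 ≈ -4995.5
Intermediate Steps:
g(v) = v**2 - 21*v/10 (g(v) = (v**2 - 2*v) + v/(-10) = (v**2 - 2*v) + v*(-1/10) = (v**2 - 2*v) - v/10 = v**2 - 21*v/10)
(g(-5) + 4**2)*(-97) = ((1/10)*(-5)*(-21 + 10*(-5)) + 4**2)*(-97) = ((1/10)*(-5)*(-21 - 50) + 16)*(-97) = ((1/10)*(-5)*(-71) + 16)*(-97) = (71/2 + 16)*(-97) = (103/2)*(-97) = -9991/2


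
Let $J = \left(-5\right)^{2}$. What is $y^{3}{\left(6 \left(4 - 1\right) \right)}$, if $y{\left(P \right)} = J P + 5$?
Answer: $94196375$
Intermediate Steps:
$J = 25$
$y{\left(P \right)} = 5 + 25 P$ ($y{\left(P \right)} = 25 P + 5 = 5 + 25 P$)
$y^{3}{\left(6 \left(4 - 1\right) \right)} = \left(5 + 25 \cdot 6 \left(4 - 1\right)\right)^{3} = \left(5 + 25 \cdot 6 \cdot 3\right)^{3} = \left(5 + 25 \cdot 18\right)^{3} = \left(5 + 450\right)^{3} = 455^{3} = 94196375$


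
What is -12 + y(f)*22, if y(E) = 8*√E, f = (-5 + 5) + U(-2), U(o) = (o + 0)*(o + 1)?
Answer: -12 + 176*√2 ≈ 236.90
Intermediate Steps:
U(o) = o*(1 + o)
f = 2 (f = (-5 + 5) - 2*(1 - 2) = 0 - 2*(-1) = 0 + 2 = 2)
-12 + y(f)*22 = -12 + (8*√2)*22 = -12 + 176*√2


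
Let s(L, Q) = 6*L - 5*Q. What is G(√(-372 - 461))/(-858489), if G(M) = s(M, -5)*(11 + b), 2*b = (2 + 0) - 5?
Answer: -475/1716978 - 133*I*√17/286163 ≈ -0.00027665 - 0.0019163*I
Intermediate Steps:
s(L, Q) = -5*Q + 6*L
b = -3/2 (b = ((2 + 0) - 5)/2 = (2 - 5)/2 = (½)*(-3) = -3/2 ≈ -1.5000)
G(M) = 475/2 + 57*M (G(M) = (-5*(-5) + 6*M)*(11 - 3/2) = (25 + 6*M)*(19/2) = 475/2 + 57*M)
G(√(-372 - 461))/(-858489) = (475/2 + 57*√(-372 - 461))/(-858489) = (475/2 + 57*√(-833))*(-1/858489) = (475/2 + 57*(7*I*√17))*(-1/858489) = (475/2 + 399*I*√17)*(-1/858489) = -475/1716978 - 133*I*√17/286163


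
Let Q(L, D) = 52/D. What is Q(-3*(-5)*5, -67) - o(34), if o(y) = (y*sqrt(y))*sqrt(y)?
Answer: -77504/67 ≈ -1156.8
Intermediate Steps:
o(y) = y**2 (o(y) = y**(3/2)*sqrt(y) = y**2)
Q(-3*(-5)*5, -67) - o(34) = 52/(-67) - 1*34**2 = 52*(-1/67) - 1*1156 = -52/67 - 1156 = -77504/67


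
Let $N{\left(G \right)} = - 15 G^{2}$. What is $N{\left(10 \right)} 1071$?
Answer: $-1606500$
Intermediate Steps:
$N{\left(10 \right)} 1071 = - 15 \cdot 10^{2} \cdot 1071 = \left(-15\right) 100 \cdot 1071 = \left(-1500\right) 1071 = -1606500$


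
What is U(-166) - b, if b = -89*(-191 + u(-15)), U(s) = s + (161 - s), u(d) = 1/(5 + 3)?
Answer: -134615/8 ≈ -16827.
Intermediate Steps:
u(d) = ⅛ (u(d) = 1/8 = ⅛)
U(s) = 161
b = 135903/8 (b = -89*(-191 + ⅛) = -89*(-1527/8) = 135903/8 ≈ 16988.)
U(-166) - b = 161 - 1*135903/8 = 161 - 135903/8 = -134615/8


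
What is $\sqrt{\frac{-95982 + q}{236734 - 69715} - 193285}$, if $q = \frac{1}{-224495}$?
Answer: $\frac{2 i \sqrt{67933588347147164982933495}}{37494930405} \approx 439.64 i$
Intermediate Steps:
$q = - \frac{1}{224495} \approx -4.4544 \cdot 10^{-6}$
$\sqrt{\frac{-95982 + q}{236734 - 69715} - 193285} = \sqrt{\frac{-95982 - \frac{1}{224495}}{236734 - 69715} - 193285} = \sqrt{- \frac{21547479091}{224495 \cdot 167019} - 193285} = \sqrt{\left(- \frac{21547479091}{224495}\right) \frac{1}{167019} - 193285} = \sqrt{- \frac{21547479091}{37494930405} - 193285} = \sqrt{- \frac{7247229170809516}{37494930405}} = \frac{2 i \sqrt{67933588347147164982933495}}{37494930405}$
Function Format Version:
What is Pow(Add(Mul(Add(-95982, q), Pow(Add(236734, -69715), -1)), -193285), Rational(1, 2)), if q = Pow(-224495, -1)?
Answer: Mul(Rational(2, 37494930405), I, Pow(67933588347147164982933495, Rational(1, 2))) ≈ Mul(439.64, I)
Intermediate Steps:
q = Rational(-1, 224495) ≈ -4.4544e-6
Pow(Add(Mul(Add(-95982, q), Pow(Add(236734, -69715), -1)), -193285), Rational(1, 2)) = Pow(Add(Mul(Add(-95982, Rational(-1, 224495)), Pow(Add(236734, -69715), -1)), -193285), Rational(1, 2)) = Pow(Add(Mul(Rational(-21547479091, 224495), Pow(167019, -1)), -193285), Rational(1, 2)) = Pow(Add(Mul(Rational(-21547479091, 224495), Rational(1, 167019)), -193285), Rational(1, 2)) = Pow(Add(Rational(-21547479091, 37494930405), -193285), Rational(1, 2)) = Pow(Rational(-7247229170809516, 37494930405), Rational(1, 2)) = Mul(Rational(2, 37494930405), I, Pow(67933588347147164982933495, Rational(1, 2)))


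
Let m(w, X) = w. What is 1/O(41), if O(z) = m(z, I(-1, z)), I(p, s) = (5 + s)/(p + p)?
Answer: 1/41 ≈ 0.024390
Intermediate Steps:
I(p, s) = (5 + s)/(2*p) (I(p, s) = (5 + s)/((2*p)) = (5 + s)*(1/(2*p)) = (5 + s)/(2*p))
O(z) = z
1/O(41) = 1/41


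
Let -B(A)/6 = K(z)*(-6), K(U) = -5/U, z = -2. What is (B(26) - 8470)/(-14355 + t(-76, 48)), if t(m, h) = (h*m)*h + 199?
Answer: 419/9463 ≈ 0.044278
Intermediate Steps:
t(m, h) = 199 + m*h**2 (t(m, h) = m*h**2 + 199 = 199 + m*h**2)
B(A) = 90 (B(A) = -6*(-5/(-2))*(-6) = -6*(-5*(-1/2))*(-6) = -15*(-6) = -6*(-15) = 90)
(B(26) - 8470)/(-14355 + t(-76, 48)) = (90 - 8470)/(-14355 + (199 - 76*48**2)) = -8380/(-14355 + (199 - 76*2304)) = -8380/(-14355 + (199 - 175104)) = -8380/(-14355 - 174905) = -8380/(-189260) = -8380*(-1/189260) = 419/9463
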